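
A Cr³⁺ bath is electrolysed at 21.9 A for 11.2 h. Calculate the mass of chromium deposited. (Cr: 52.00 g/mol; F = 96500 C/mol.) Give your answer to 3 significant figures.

Charge passed = 21.9 × 40320 = 8.830×10^5 C
n(e⁻) = 8.830×10^5 / 96500 = 9.150 mol
Cr³⁺ + 3e⁻ → Cr, so n(Cr) = 9.150 / 3 = 3.050 mol
m = 3.050 × 52.00 = 159 g

159 g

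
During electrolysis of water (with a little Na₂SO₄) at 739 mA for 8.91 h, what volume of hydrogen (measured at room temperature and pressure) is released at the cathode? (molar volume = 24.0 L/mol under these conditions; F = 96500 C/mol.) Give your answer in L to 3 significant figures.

2.95 L

Q = It = 0.739 × 32076 = 23700 C
n(e⁻) = 23700 / 96500 = 0.2456 mol
2H⁺ + 2e⁻ → H₂, so n(H₂) = 0.2456 / 2 = 0.1228 mol
V = 0.1228 × 24.0 = 2.947 L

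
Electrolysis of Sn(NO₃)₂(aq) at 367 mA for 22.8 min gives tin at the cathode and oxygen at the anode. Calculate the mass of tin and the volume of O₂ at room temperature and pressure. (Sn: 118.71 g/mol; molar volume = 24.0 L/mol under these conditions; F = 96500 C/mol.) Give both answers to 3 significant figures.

Q = 0.367 × 1368 = 502.1 C; n(e⁻) = 502.1 / 96500 = 0.005203 mol
Cathode: Sn²⁺ + 2e⁻ → Sn → n(Sn) = 0.005203/2 = 0.002602 mol → 0.309 g
Anode: 2H₂O → O₂ + 4H⁺ + 4e⁻ → n(O₂) = 0.005203/4 = 0.001301 mol → 0.0312 L

0.309 g Sn; 0.0312 L O₂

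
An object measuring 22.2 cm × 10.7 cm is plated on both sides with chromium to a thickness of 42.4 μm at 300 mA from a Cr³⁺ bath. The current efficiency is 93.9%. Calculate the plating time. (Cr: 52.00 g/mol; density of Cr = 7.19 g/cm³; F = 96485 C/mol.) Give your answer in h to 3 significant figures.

Plated area = 2 × 22.2 × 10.7 = 475.1 cm²
Volume = 475.1 × 42.4×10⁻⁴ cm = 2.014 cm³
m(Cr) = 2.014 × 7.19 = 14.48 g
n(Cr) = 14.48 / 52.00 = 0.2785 mol; n(e⁻) = 3 × 0.2785 = 0.8355 mol
Q = 0.8355 × 96485 / 0.939 = 85850 C
t = 85850 / 0.300 = 2.862×10^5 s = 79.5 h

79.5 h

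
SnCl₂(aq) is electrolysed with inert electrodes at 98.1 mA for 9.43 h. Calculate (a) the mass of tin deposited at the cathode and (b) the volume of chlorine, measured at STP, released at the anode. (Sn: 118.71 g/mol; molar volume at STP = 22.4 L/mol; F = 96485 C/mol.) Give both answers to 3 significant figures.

Q = 0.0981 × 33948 = 3330 C; n(e⁻) = 3330 / 96485 = 0.03451 mol
Cathode: Sn²⁺ + 2e⁻ → Sn → n(Sn) = 0.03451/2 = 0.01726 mol → 2.05 g
Anode: 2Cl⁻ → Cl₂ + 2e⁻ → n(Cl₂) = 0.03451/2 = 0.01726 mol → 0.387 L

2.05 g Sn; 0.387 L Cl₂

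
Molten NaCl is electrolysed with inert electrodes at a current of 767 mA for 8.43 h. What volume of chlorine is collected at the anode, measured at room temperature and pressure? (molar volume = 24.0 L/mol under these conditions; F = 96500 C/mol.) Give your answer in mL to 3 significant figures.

Q = It = 0.767 × 30348 = 23280 C
n(e⁻) = 23280 / 96500 = 0.2412 mol
2Cl⁻ → Cl₂ + 2e⁻, so n(Cl₂) = 0.2412 / 2 = 0.1206 mol
V = 0.1206 × 24.0 = 2.894 L
= 2890 mL

2890 mL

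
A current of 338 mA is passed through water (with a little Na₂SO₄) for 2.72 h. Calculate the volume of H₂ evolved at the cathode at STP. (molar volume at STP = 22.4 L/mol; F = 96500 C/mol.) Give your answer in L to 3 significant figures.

0.384 L

Charge passed = 0.338 × 9792 = 3310 C
Moles of electrons = 3310 / 96500 = 0.03430 mol
2H⁺ + 2e⁻ → H₂, so n(H₂) = 0.03430 / 2 = 0.01715 mol
V = 0.01715 × 22.4 = 0.3842 L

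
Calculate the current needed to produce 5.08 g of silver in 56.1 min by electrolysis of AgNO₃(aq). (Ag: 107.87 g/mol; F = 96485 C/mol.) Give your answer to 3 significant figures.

n(Ag) = 5.08 / 107.87 = 0.04709 mol
Ag⁺ + e⁻ → Ag, so n(e⁻) = 0.04709 mol
Q = 0.04709 × 96485 = 4543 C
I = Q / t = 4543 / 3366 s = 1.35 A

1.35 A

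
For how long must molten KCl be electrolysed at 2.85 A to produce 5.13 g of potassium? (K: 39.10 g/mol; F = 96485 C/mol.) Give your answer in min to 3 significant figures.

n(K) = 5.13 / 39.10 = 0.1312 mol
K⁺ + e⁻ → K, so n(e⁻) = 0.1312 mol
Q = 0.1312 × 96485 = 12660 C
t = Q / I = 12660 / 2.85 = 4442 s = 74.0 min

74.0 min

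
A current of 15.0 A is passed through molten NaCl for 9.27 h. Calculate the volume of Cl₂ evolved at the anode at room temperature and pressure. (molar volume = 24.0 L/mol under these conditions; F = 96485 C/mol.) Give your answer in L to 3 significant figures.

Charge passed = 15.0 × 33372 = 5.006×10^5 C
n(e⁻) = Q/F = 5.006×10^5/96485 = 5.188 mol
2Cl⁻ → Cl₂ + 2e⁻, so n(Cl₂) = 5.188 / 2 = 2.594 mol
V = 2.594 × 24.0 = 62.26 L

62.3 L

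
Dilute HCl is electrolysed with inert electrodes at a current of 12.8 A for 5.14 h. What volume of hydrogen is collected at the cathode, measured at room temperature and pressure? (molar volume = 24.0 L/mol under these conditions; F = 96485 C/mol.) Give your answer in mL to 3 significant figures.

Q = It = 12.8 × 18504 = 2.369×10^5 C
Moles of electrons = 2.369×10^5 / 96485 = 2.455 mol
2H⁺ + 2e⁻ → H₂, so n(H₂) = 2.455 / 2 = 1.228 mol
V = 1.228 × 24.0 = 29.47 L
= 29500 mL

29500 mL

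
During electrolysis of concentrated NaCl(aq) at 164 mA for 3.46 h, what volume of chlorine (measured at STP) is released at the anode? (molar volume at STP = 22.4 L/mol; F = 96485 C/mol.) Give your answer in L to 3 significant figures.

Q = It = 0.164 × 12456 = 2043 C
n(e⁻) = Q/F = 2043/96485 = 0.02117 mol
2Cl⁻ → Cl₂ + 2e⁻, so n(Cl₂) = 0.02117 / 2 = 0.01059 mol
V = 0.01059 × 22.4 = 0.2372 L

0.237 L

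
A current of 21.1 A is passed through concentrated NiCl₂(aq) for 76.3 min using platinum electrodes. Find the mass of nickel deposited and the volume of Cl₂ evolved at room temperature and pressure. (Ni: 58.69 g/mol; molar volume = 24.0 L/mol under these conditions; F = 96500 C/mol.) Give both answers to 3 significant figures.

Q = 21.1 × 4578 = 96600 C; n(e⁻) = 96600 / 96500 = 1.001 mol
Cathode: Ni²⁺ + 2e⁻ → Ni → n(Ni) = 1.001/2 = 0.5005 mol → 29.4 g
Anode: 2Cl⁻ → Cl₂ + 2e⁻ → n(Cl₂) = 1.001/2 = 0.5005 mol → 12.0 L

29.4 g Ni; 12.0 L Cl₂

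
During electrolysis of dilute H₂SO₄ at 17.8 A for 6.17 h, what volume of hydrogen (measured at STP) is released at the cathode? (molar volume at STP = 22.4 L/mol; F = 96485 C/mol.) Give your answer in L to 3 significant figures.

45.9 L

Q = It = 17.8 × 22212 = 3.954×10^5 C
n(e⁻) = Q/F = 3.954×10^5/96485 = 4.098 mol
2H⁺ + 2e⁻ → H₂, so n(H₂) = 4.098 / 2 = 2.049 mol
V = 2.049 × 22.4 = 45.90 L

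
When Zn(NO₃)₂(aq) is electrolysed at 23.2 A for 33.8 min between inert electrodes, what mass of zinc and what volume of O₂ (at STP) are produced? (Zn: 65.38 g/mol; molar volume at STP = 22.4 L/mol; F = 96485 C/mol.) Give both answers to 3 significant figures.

Q = 23.2 × 2028 = 47050 C; n(e⁻) = 47050 / 96485 = 0.4876 mol
Cathode: Zn²⁺ + 2e⁻ → Zn → n(Zn) = 0.4876/2 = 0.2438 mol → 15.9 g
Anode: 2H₂O → O₂ + 4H⁺ + 4e⁻ → n(O₂) = 0.4876/4 = 0.1219 mol → 2.73 L

15.9 g Zn; 2.73 L O₂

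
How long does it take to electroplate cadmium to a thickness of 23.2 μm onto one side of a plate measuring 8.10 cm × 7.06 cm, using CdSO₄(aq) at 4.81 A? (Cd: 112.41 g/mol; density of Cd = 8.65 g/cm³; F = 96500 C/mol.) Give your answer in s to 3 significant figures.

410 s

Plated area = 8.10 × 7.06 = 57.19 cm²
Volume = 57.19 × 23.2×10⁻⁴ cm = 0.1327 cm³
m(Cd) = 0.1327 × 8.65 = 1.148 g
n(Cd) = 1.148 / 112.41 = 0.01021 mol; n(e⁻) = 2 × 0.01021 = 0.02042 mol
Q = 0.02042 × 96500 = 1971 C
t = 1971 / 4.81 = 409.8 s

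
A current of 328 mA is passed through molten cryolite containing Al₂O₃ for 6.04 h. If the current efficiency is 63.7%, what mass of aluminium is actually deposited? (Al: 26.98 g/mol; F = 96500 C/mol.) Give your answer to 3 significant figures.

Q = 0.328 × 21744 = 7132 C
n(e⁻) = 7132 / 96500 = 0.07391 mol
Al³⁺ + 3e⁻ → Al, so theoretical m(Al) = 0.02464 × 26.98 = 0.6648 g
Actual mass = 63.7% × 0.6648 = 0.423 g

0.423 g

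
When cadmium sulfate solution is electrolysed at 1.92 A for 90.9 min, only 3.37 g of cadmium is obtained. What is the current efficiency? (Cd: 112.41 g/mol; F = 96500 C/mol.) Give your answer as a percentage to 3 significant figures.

Q = 1.92 × 5454 = 10470 C
n(e⁻) = 10470 / 96500 = 0.1085 mol
Cd²⁺ + 2e⁻ → Cd, so theoretical n(Cd) = 0.05425 mol → 6.098 g
Efficiency = 3.37 / 6.098 = 0.5526 = 55.3%

55.3%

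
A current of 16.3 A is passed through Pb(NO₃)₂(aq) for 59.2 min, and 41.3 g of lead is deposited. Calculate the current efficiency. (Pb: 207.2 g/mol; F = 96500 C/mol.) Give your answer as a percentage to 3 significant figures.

Q = 16.3 × 3552 = 57900 C
n(e⁻) = 57900 / 96500 = 0.6000 mol
Pb²⁺ + 2e⁻ → Pb, so theoretical n(Pb) = 0.3000 mol → 62.16 g
Efficiency = 41.3 / 62.16 = 0.6644 = 66.4%

66.4%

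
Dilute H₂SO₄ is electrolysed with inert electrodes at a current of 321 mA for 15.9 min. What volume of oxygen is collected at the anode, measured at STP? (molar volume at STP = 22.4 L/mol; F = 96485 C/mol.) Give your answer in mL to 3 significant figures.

17.8 mL

Q = 0.321 A × 954 s = 306.2 C
Moles of electrons = 306.2 / 96485 = 0.003174 mol
2H₂O → O₂ + 4H⁺ + 4e⁻, so n(O₂) = 0.003174 / 4 = 7.935×10^-4 mol
V = 7.935×10^-4 × 22.4 = 0.01777 L
= 17.8 mL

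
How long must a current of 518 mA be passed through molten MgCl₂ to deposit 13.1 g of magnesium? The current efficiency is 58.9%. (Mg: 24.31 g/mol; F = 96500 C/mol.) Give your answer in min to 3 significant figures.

5680 min

n(Mg) = 13.1 / 24.31 = 0.5389 mol
Mg²⁺ + 2e⁻ → Mg, so n(e⁻) = 2 × 0.5389 = 1.078 mol
Q = 1.078 × 96500 / 0.589 = 1.766×10^5 C
t = Q / I = 1.766×10^5 / 0.518 = 3.409×10^5 s = 5680 min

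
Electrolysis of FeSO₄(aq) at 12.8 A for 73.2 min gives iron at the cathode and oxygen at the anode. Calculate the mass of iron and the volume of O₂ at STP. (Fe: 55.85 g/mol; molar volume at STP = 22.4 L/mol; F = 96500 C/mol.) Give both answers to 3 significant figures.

Q = 12.8 × 4392 = 56220 C; n(e⁻) = 56220 / 96500 = 0.5826 mol
Cathode: Fe²⁺ + 2e⁻ → Fe → n(Fe) = 0.5826/2 = 0.2913 mol → 16.3 g
Anode: 2H₂O → O₂ + 4H⁺ + 4e⁻ → n(O₂) = 0.5826/4 = 0.1457 mol → 3.26 L

16.3 g Fe; 3.26 L O₂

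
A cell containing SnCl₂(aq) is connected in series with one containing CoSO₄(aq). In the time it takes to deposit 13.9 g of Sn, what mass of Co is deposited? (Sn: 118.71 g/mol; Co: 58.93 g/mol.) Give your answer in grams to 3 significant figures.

6.90 g

n(Sn) = 13.9 / 118.71 = 0.1171 mol
Sn²⁺ + 2e⁻ → Sn, so n(e⁻) = 2 × 0.1171 = 0.2342 mol
The cells are in series, so the same charge (and hence the same n(e⁻) = 0.2342 mol) passes through both.
Co²⁺ + 2e⁻ → Co, so n(Co) = 0.2342 / 2 = 0.1171 mol
m(Co) = 0.1171 × 58.93 = 6.90 g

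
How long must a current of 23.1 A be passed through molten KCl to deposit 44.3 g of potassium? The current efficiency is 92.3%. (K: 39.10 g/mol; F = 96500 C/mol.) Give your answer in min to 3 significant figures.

n(K) = 44.3 / 39.10 = 1.133 mol
K⁺ + e⁻ → K, so n(e⁻) = 1.133 mol
Q = 1.133 × 96500 / 0.923 = 1.185×10^5 C
t = Q / I = 1.185×10^5 / 23.1 = 5130 s = 85.5 min

85.5 min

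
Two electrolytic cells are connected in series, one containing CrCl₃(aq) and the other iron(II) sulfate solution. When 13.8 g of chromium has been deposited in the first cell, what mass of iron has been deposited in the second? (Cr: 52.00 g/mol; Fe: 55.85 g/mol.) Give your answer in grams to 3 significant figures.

n(Cr) = 13.8 / 52.00 = 0.2654 mol
Cr³⁺ + 3e⁻ → Cr, so n(e⁻) = 3 × 0.2654 = 0.7962 mol
Same current for the same time ⇒ same n(e⁻) = 0.7962 mol in both cells.
Fe²⁺ + 2e⁻ → Fe, so n(Fe) = 0.7962 / 2 = 0.3981 mol
m(Fe) = 0.3981 × 55.85 = 22.2 g

22.2 g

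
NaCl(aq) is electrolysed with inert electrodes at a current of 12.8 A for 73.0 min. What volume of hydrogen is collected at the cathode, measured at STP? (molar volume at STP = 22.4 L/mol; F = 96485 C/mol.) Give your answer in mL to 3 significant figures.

Q = 12.8 A × 4380 s = 56060 C
n(e⁻) = 56060 / 96485 = 0.5810 mol
2H⁺ + 2e⁻ → H₂, so n(H₂) = 0.5810 / 2 = 0.2905 mol
V = 0.2905 × 22.4 = 6.507 L
= 6510 mL

6510 mL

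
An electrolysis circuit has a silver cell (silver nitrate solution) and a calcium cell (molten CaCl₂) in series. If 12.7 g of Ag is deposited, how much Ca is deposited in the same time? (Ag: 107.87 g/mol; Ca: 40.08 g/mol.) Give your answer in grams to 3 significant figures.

2.36 g

n(Ag) = 12.7 / 107.87 = 0.1177 mol
Ag⁺ + e⁻ → Ag, so n(e⁻) = 0.1177 mol
Same current for the same time ⇒ same n(e⁻) = 0.1177 mol in both cells.
Ca²⁺ + 2e⁻ → Ca, so n(Ca) = 0.1177 / 2 = 0.05885 mol
m(Ca) = 0.05885 × 40.08 = 2.36 g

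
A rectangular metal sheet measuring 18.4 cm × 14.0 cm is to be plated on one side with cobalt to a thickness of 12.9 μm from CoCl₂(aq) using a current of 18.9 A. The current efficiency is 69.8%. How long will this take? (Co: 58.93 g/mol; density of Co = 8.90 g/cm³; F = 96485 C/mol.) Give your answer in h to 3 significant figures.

0.204 h

Plated area = 18.4 × 14.0 = 257.6 cm²
Volume = 257.6 × 12.9×10⁻⁴ cm = 0.3323 cm³
m(Co) = 0.3323 × 8.90 = 2.957 g
n(Co) = 2.957 / 58.93 = 0.05018 mol; n(e⁻) = 2 × 0.05018 = 0.1004 mol
Q = 0.1004 × 96485 / 0.698 = 13880 C
t = 13880 / 18.9 = 734.4 s = 0.204 h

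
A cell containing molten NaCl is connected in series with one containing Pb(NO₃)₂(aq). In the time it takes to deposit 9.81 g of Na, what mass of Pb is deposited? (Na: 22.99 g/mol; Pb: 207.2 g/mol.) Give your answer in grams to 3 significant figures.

44.2 g

n(Na) = 9.81 / 22.99 = 0.4267 mol
Na⁺ + e⁻ → Na, so n(e⁻) = 0.4267 mol
Same current for the same time ⇒ same n(e⁻) = 0.4267 mol in both cells.
Pb²⁺ + 2e⁻ → Pb, so n(Pb) = 0.4267 / 2 = 0.2134 mol
m(Pb) = 0.2134 × 207.2 = 44.2 g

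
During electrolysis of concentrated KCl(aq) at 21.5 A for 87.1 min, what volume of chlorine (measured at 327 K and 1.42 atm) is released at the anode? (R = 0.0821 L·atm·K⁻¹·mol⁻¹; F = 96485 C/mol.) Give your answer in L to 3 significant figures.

11.0 L

Charge passed = 21.5 × 5226 = 1.124×10^5 C
Moles of electrons = 1.124×10^5 / 96485 = 1.165 mol
2Cl⁻ → Cl₂ + 2e⁻, so n(Cl₂) = 1.165 / 2 = 0.5825 mol
V = nRT/P = 0.5825 × 0.0821 × 327 / 1.42 = 11.01 L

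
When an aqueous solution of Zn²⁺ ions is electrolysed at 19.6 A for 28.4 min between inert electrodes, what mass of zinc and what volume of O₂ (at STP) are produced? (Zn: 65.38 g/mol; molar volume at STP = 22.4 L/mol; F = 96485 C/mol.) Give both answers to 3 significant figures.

Q = 19.6 × 1704 = 33400 C; n(e⁻) = 33400 / 96485 = 0.3462 mol
Cathode: Zn²⁺ + 2e⁻ → Zn → n(Zn) = 0.3462/2 = 0.1731 mol → 11.3 g
Anode: 2H₂O → O₂ + 4H⁺ + 4e⁻ → n(O₂) = 0.3462/4 = 0.08655 mol → 1.94 L

11.3 g Zn; 1.94 L O₂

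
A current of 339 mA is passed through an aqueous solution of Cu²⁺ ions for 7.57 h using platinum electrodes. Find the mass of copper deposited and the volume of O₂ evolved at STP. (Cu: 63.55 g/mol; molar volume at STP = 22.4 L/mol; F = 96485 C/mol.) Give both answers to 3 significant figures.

Q = 0.339 × 27252 = 9238 C; n(e⁻) = 9238 / 96485 = 0.09575 mol
Cathode: Cu²⁺ + 2e⁻ → Cu → n(Cu) = 0.09575/2 = 0.04788 mol → 3.04 g
Anode: 2H₂O → O₂ + 4H⁺ + 4e⁻ → n(O₂) = 0.09575/4 = 0.02394 mol → 0.536 L

3.04 g Cu; 0.536 L O₂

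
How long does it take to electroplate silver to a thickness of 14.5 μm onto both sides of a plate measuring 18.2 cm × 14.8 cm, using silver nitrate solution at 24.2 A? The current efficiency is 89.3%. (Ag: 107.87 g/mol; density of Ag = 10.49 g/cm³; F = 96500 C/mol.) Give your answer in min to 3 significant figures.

Plated area = 2 × 18.2 × 14.8 = 538.7 cm²
Volume = 538.7 × 14.5×10⁻⁴ cm = 0.7811 cm³
m(Ag) = 0.7811 × 10.49 = 8.194 g
n(Ag) = 8.194 / 107.87 = 0.07596 mol; n(e⁻) = 0.07596 mol
Q = 0.07596 × 96500 / 0.893 = 8208 C
t = 8208 / 24.2 = 339.2 s = 5.65 min

5.65 min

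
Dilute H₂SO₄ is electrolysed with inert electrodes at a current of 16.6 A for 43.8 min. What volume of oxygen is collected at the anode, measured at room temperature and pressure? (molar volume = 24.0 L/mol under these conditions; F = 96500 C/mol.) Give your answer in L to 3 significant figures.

2.71 L

Q = 16.6 A × 2628 s = 43620 C
Moles of electrons = 43620 / 96500 = 0.4520 mol
2H₂O → O₂ + 4H⁺ + 4e⁻, so n(O₂) = 0.4520 / 4 = 0.1130 mol
V = 0.1130 × 24.0 = 2.712 L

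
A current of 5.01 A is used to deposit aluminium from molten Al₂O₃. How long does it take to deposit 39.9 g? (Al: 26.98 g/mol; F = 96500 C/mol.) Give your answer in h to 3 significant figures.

n(Al) = 39.9 / 26.98 = 1.479 mol
Al³⁺ + 3e⁻ → Al, so n(e⁻) = 3 × 1.479 = 4.437 mol
Q = 4.437 × 96500 = 4.282×10^5 C
t = Q / I = 4.282×10^5 / 5.01 = 85470 s = 23.7 h

23.7 h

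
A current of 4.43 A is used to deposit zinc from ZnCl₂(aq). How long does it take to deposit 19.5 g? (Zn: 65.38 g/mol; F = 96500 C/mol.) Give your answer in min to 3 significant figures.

n(Zn) = 19.5 / 65.38 = 0.2983 mol
Zn²⁺ + 2e⁻ → Zn, so n(e⁻) = 2 × 0.2983 = 0.5966 mol
Q = 0.5966 × 96500 = 57570 C
t = Q / I = 57570 / 4.43 = 13000 s = 217 min

217 min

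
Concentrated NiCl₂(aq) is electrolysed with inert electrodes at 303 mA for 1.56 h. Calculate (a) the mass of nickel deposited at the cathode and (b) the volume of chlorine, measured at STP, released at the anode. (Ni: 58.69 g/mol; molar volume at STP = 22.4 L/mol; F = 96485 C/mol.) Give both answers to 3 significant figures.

Q = 0.303 × 5616 = 1702 C; n(e⁻) = 1702 / 96485 = 0.01764 mol
Cathode: Ni²⁺ + 2e⁻ → Ni → n(Ni) = 0.01764/2 = 0.008820 mol → 0.518 g
Anode: 2Cl⁻ → Cl₂ + 2e⁻ → n(Cl₂) = 0.01764/2 = 0.008820 mol → 0.198 L

0.518 g Ni; 0.198 L Cl₂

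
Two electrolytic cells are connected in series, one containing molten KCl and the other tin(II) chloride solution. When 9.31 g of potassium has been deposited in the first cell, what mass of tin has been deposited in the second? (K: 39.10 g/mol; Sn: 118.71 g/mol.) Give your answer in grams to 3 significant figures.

n(K) = 9.31 / 39.10 = 0.2381 mol
K⁺ + e⁻ → K, so n(e⁻) = 0.2381 mol
In series, the same 0.2381 mol of electrons flows through the second cell.
Sn²⁺ + 2e⁻ → Sn, so n(Sn) = 0.2381 / 2 = 0.1191 mol
m(Sn) = 0.1191 × 118.71 = 14.1 g

14.1 g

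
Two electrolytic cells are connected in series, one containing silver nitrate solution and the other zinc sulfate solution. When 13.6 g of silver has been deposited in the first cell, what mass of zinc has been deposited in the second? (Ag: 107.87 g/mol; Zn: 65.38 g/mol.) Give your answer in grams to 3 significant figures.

4.12 g

n(Ag) = 13.6 / 107.87 = 0.1261 mol
Ag⁺ + e⁻ → Ag, so n(e⁻) = 0.1261 mol
The cells are in series, so the same charge (and hence the same n(e⁻) = 0.1261 mol) passes through both.
Zn²⁺ + 2e⁻ → Zn, so n(Zn) = 0.1261 / 2 = 0.06305 mol
m(Zn) = 0.06305 × 65.38 = 4.12 g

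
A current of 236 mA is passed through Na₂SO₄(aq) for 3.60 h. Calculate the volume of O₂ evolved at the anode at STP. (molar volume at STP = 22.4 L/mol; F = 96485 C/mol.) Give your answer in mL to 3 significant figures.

Charge passed = 0.236 × 12960 = 3059 C
Moles of electrons = 3059 / 96485 = 0.03170 mol
2H₂O → O₂ + 4H⁺ + 4e⁻, so n(O₂) = 0.03170 / 4 = 0.007925 mol
V = 0.007925 × 22.4 = 0.1775 L
= 178 mL

178 mL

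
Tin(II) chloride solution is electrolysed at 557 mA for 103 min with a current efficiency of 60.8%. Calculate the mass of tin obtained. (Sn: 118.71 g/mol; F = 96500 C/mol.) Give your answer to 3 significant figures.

Q = 0.557 × 6180 = 3442 C
n(e⁻) = 3442 / 96500 = 0.03567 mol
Sn²⁺ + 2e⁻ → Sn, so theoretical m(Sn) = 0.01784 × 118.71 = 2.118 g
Actual mass = 60.8% × 2.118 = 1.29 g

1.29 g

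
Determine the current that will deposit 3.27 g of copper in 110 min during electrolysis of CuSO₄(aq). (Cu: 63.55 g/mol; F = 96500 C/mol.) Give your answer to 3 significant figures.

n(Cu) = 3.27 / 63.55 = 0.05146 mol
Cu²⁺ + 2e⁻ → Cu, so n(e⁻) = 2 × 0.05146 = 0.1029 mol
Q = 0.1029 × 96500 = 9930 C
I = Q / t = 9930 / 6600 s = 1.50 A

1.50 A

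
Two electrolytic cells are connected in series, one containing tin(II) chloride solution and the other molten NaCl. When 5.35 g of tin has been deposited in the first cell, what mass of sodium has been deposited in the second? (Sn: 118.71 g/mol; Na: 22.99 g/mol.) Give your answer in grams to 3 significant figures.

2.07 g

n(Sn) = 5.35 / 118.71 = 0.04507 mol
Sn²⁺ + 2e⁻ → Sn, so n(e⁻) = 2 × 0.04507 = 0.09014 mol
The cells are in series, so the same charge (and hence the same n(e⁻) = 0.09014 mol) passes through both.
Na⁺ + e⁻ → Na, so n(Na) = 0.09014 mol
m(Na) = 0.09014 × 22.99 = 2.07 g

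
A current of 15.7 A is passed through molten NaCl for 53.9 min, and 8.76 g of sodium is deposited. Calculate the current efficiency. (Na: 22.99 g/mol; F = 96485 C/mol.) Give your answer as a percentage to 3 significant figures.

Q = 15.7 × 3234 = 50770 C
n(e⁻) = 50770 / 96485 = 0.5262 mol
Na⁺ + e⁻ → Na, so theoretical n(Na) = 0.5262 mol → 12.10 g
Efficiency = 8.76 / 12.10 = 0.7240 = 72.4%

72.4%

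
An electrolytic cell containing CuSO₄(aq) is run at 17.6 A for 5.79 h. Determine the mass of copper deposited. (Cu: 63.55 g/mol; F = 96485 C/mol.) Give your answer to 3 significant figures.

Q = It = 17.6 × 20844 = 3.669×10^5 C
n(e⁻) = 3.669×10^5 / 96485 = 3.803 mol
Cu²⁺ + 2e⁻ → Cu, so n(Cu) = 3.803 / 2 = 1.902 mol
m = 1.902 × 63.55 = 121 g

121 g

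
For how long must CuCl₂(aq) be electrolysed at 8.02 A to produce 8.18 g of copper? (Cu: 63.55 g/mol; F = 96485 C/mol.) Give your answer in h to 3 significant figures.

0.860 h

n(Cu) = 8.18 / 63.55 = 0.1287 mol
Cu²⁺ + 2e⁻ → Cu, so n(e⁻) = 2 × 0.1287 = 0.2574 mol
Q = 0.2574 × 96485 = 24840 C
t = Q / I = 24840 / 8.02 = 3097 s = 0.860 h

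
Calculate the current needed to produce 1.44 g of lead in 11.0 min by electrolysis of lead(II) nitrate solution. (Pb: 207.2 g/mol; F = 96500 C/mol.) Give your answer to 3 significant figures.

n(Pb) = 1.44 / 207.2 = 0.006950 mol
Pb²⁺ + 2e⁻ → Pb, so n(e⁻) = 2 × 0.006950 = 0.01390 mol
Q = 0.01390 × 96500 = 1341 C
I = Q / t = 1341 / 660 s = 2.03 A

2.03 A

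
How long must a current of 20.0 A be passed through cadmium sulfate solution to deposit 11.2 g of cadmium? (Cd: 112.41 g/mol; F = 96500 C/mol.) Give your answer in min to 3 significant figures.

16.0 min

n(Cd) = 11.2 / 112.41 = 0.09964 mol
Cd²⁺ + 2e⁻ → Cd, so n(e⁻) = 2 × 0.09964 = 0.1993 mol
Q = 0.1993 × 96500 = 19230 C
t = Q / I = 19230 / 20.0 = 961.5 s = 16.0 min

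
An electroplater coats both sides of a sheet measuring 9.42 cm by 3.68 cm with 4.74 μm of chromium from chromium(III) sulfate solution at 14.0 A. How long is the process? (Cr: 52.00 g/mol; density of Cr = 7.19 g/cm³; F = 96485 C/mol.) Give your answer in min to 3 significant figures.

Plated area = 2 × 9.42 × 3.68 = 69.33 cm²
Volume = 69.33 × 4.74×10⁻⁴ cm = 0.03286 cm³
m(Cr) = 0.03286 × 7.19 = 0.2363 g
n(Cr) = 0.2363 / 52.00 = 0.004544 mol; n(e⁻) = 3 × 0.004544 = 0.01363 mol
Q = 0.01363 × 96485 = 1315 C
t = 1315 / 14.0 = 93.93 s = 1.57 min

1.57 min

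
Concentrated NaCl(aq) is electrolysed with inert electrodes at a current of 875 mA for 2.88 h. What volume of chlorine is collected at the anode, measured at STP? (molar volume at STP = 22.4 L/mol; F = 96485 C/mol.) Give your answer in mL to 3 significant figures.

Q = It = 0.875 × 10368 = 9072 C
n(e⁻) = 9072 / 96485 = 0.09402 mol
2Cl⁻ → Cl₂ + 2e⁻, so n(Cl₂) = 0.09402 / 2 = 0.04701 mol
V = 0.04701 × 22.4 = 1.053 L
= 1050 mL

1050 mL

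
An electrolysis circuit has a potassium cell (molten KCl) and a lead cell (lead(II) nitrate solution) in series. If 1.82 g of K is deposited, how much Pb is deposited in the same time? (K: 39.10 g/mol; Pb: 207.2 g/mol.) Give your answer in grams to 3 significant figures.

n(K) = 1.82 / 39.10 = 0.04655 mol
K⁺ + e⁻ → K, so n(e⁻) = 0.04655 mol
In series, the same 0.04655 mol of electrons flows through the second cell.
Pb²⁺ + 2e⁻ → Pb, so n(Pb) = 0.04655 / 2 = 0.02328 mol
m(Pb) = 0.02328 × 207.2 = 4.82 g

4.82 g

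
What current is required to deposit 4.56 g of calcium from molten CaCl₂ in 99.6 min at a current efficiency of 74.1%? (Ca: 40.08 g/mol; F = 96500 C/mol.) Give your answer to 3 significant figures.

n(Ca) = 4.56 / 40.08 = 0.1138 mol
Ca²⁺ + 2e⁻ → Ca, so n(e⁻) = 2 × 0.1138 = 0.2276 mol
Q = 0.2276 × 96500 / 0.741 = 29640 C
I = Q / t = 29640 / 5976 s = 4.96 A

4.96 A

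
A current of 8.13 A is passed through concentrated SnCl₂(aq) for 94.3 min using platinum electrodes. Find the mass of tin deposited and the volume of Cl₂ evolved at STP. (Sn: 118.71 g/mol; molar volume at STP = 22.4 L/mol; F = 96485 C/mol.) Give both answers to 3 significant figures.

28.3 g Sn; 5.34 L Cl₂

Q = 8.13 × 5658 = 46000 C; n(e⁻) = 46000 / 96485 = 0.4768 mol
Cathode: Sn²⁺ + 2e⁻ → Sn → n(Sn) = 0.4768/2 = 0.2384 mol → 28.3 g
Anode: 2Cl⁻ → Cl₂ + 2e⁻ → n(Cl₂) = 0.4768/2 = 0.2384 mol → 5.34 L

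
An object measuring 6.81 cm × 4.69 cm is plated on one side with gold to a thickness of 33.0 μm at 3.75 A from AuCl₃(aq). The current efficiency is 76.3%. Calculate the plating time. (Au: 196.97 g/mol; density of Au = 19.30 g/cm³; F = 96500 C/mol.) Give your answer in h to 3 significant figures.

0.290 h

Plated area = 6.81 × 4.69 = 31.94 cm²
Volume = 31.94 × 33.0×10⁻⁴ cm = 0.1054 cm³
m(Au) = 0.1054 × 19.30 = 2.034 g
n(Au) = 2.034 / 196.97 = 0.01033 mol; n(e⁻) = 3 × 0.01033 = 0.03099 mol
Q = 0.03099 × 96500 / 0.763 = 3919 C
t = 3919 / 3.75 = 1045 s = 0.290 h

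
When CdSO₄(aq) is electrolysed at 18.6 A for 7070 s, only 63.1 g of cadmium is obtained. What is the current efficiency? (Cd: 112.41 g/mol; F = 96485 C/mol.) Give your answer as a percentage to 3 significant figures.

Q = 18.6 × 7070 = 1.315×10^5 C
n(e⁻) = 1.315×10^5 / 96485 = 1.363 mol
Cd²⁺ + 2e⁻ → Cd, so theoretical n(Cd) = 0.6815 mol → 76.61 g
Efficiency = 63.1 / 76.61 = 0.8237 = 82.4%

82.4%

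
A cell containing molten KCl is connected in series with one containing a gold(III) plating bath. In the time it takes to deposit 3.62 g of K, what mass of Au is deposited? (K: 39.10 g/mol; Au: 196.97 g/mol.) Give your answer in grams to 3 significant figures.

6.08 g

n(K) = 3.62 / 39.10 = 0.09258 mol
K⁺ + e⁻ → K, so n(e⁻) = 0.09258 mol
Same current for the same time ⇒ same n(e⁻) = 0.09258 mol in both cells.
Au³⁺ + 3e⁻ → Au, so n(Au) = 0.09258 / 3 = 0.03086 mol
m(Au) = 0.03086 × 196.97 = 6.08 g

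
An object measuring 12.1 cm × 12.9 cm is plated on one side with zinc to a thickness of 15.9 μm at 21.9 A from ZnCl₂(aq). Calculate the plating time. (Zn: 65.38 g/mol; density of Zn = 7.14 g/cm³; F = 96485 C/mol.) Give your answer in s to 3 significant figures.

239 s

Plated area = 12.1 × 12.9 = 156.1 cm²
Volume = 156.1 × 15.9×10⁻⁴ cm = 0.2482 cm³
m(Zn) = 0.2482 × 7.14 = 1.772 g
n(Zn) = 1.772 / 65.38 = 0.02710 mol; n(e⁻) = 2 × 0.02710 = 0.05420 mol
Q = 0.05420 × 96485 = 5229 C
t = 5229 / 21.9 = 238.8 s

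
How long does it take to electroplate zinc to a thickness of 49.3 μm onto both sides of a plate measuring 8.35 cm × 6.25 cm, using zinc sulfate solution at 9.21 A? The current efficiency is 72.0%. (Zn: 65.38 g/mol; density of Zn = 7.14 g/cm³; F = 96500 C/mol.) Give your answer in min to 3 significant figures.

27.3 min

Plated area = 2 × 8.35 × 6.25 = 104.4 cm²
Volume = 104.4 × 49.3×10⁻⁴ cm = 0.5147 cm³
m(Zn) = 0.5147 × 7.14 = 3.675 g
n(Zn) = 3.675 / 65.38 = 0.05621 mol; n(e⁻) = 2 × 0.05621 = 0.1124 mol
Q = 0.1124 × 96500 / 0.720 = 15060 C
t = 15060 / 9.21 = 1635 s = 27.3 min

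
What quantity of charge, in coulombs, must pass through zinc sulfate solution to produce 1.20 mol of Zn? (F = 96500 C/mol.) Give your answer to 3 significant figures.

Zn²⁺ + 2e⁻ → Zn, so n(e⁻) = 2 × 1.20 = 2.400 mol
Q = 2.400 × 96500 = 2.316×10^5 C

2.32×10^5 C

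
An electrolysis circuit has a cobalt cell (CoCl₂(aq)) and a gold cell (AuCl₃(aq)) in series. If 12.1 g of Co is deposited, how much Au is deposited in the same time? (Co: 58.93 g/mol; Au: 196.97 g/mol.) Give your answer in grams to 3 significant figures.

n(Co) = 12.1 / 58.93 = 0.2053 mol
Co²⁺ + 2e⁻ → Co, so n(e⁻) = 2 × 0.2053 = 0.4106 mol
Same current for the same time ⇒ same n(e⁻) = 0.4106 mol in both cells.
Au³⁺ + 3e⁻ → Au, so n(Au) = 0.4106 / 3 = 0.1369 mol
m(Au) = 0.1369 × 196.97 = 27.0 g

27.0 g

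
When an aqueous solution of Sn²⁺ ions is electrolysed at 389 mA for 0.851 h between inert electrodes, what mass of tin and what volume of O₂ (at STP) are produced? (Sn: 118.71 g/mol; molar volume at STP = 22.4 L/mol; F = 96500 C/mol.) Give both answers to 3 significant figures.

0.733 g Sn; 0.0692 L O₂

Q = 0.389 × 3063.6 = 1192 C; n(e⁻) = 1192 / 96500 = 0.01235 mol
Cathode: Sn²⁺ + 2e⁻ → Sn → n(Sn) = 0.01235/2 = 0.006175 mol → 0.733 g
Anode: 2H₂O → O₂ + 4H⁺ + 4e⁻ → n(O₂) = 0.01235/4 = 0.003088 mol → 0.0692 L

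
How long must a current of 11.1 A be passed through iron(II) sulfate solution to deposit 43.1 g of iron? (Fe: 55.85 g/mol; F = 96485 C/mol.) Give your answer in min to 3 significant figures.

224 min

n(Fe) = 43.1 / 55.85 = 0.7717 mol
Fe²⁺ + 2e⁻ → Fe, so n(e⁻) = 2 × 0.7717 = 1.543 mol
Q = 1.543 × 96485 = 1.489×10^5 C
t = Q / I = 1.489×10^5 / 11.1 = 13410 s = 224 min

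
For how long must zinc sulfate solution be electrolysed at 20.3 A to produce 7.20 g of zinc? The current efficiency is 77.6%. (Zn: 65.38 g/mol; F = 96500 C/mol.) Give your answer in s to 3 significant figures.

n(Zn) = 7.20 / 65.38 = 0.1101 mol
Zn²⁺ + 2e⁻ → Zn, so n(e⁻) = 2 × 0.1101 = 0.2202 mol
Q = 0.2202 × 96500 / 0.776 = 27380 C
t = Q / I = 27380 / 20.3 = 1349 s

1350 s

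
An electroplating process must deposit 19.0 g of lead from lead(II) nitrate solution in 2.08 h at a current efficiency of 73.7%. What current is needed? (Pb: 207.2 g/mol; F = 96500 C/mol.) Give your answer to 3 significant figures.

n(Pb) = 19.0 / 207.2 = 0.09170 mol
Pb²⁺ + 2e⁻ → Pb, so n(e⁻) = 2 × 0.09170 = 0.1834 mol
Q = 0.1834 × 96500 / 0.737 = 24010 C
I = Q / t = 24010 / 7488 s = 3.21 A

3.21 A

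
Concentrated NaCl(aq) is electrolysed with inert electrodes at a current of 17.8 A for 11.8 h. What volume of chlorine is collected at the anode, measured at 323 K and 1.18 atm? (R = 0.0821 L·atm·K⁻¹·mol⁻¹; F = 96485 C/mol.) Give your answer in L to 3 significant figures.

Q = 17.8 A × 42480 s = 7.561×10^5 C
n(e⁻) = Q/F = 7.561×10^5/96485 = 7.836 mol
2Cl⁻ → Cl₂ + 2e⁻, so n(Cl₂) = 7.836 / 2 = 3.918 mol
V = nRT/P = 3.918 × 0.0821 × 323 / 1.18 = 88.05 L

88.1 L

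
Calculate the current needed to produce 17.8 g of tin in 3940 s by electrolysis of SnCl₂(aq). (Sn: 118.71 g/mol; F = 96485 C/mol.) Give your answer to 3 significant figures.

n(Sn) = 17.8 / 118.71 = 0.1499 mol
Sn²⁺ + 2e⁻ → Sn, so n(e⁻) = 2 × 0.1499 = 0.2998 mol
Q = 0.2998 × 96485 = 28930 C
I = Q / t = 28930 / 3940 s = 7.34 A

7.34 A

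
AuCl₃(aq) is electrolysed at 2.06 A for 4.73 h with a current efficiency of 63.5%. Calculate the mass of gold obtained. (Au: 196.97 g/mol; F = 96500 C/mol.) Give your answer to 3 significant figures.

15.2 g

Q = 2.06 × 17028 = 35080 C
n(e⁻) = 35080 / 96500 = 0.3635 mol
Au³⁺ + 3e⁻ → Au, so theoretical m(Au) = 0.1212 × 196.97 = 23.87 g
Actual mass = 63.5% × 23.87 = 15.2 g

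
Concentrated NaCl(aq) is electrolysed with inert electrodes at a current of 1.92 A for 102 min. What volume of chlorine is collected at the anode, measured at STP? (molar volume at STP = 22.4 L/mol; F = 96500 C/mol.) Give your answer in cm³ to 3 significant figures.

Q = It = 1.92 × 6120 = 11750 C
n(e⁻) = Q/F = 11750/96500 = 0.1218 mol
2Cl⁻ → Cl₂ + 2e⁻, so n(Cl₂) = 0.1218 / 2 = 0.06090 mol
V = 0.06090 × 22.4 = 1.364 L
= 1360 cm³

1360 cm³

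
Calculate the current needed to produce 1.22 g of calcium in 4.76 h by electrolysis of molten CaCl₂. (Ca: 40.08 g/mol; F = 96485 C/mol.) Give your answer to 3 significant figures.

0.343 A

n(Ca) = 1.22 / 40.08 = 0.03044 mol
Ca²⁺ + 2e⁻ → Ca, so n(e⁻) = 2 × 0.03044 = 0.06088 mol
Q = 0.06088 × 96485 = 5874 C
I = Q / t = 5874 / 17136 s = 0.343 A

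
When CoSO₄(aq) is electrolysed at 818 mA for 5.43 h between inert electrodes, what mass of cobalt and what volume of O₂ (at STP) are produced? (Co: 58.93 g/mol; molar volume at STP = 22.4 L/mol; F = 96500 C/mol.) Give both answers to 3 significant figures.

4.88 g Co; 0.928 L O₂

Q = 0.818 × 19548 = 15990 C; n(e⁻) = 15990 / 96500 = 0.1657 mol
Cathode: Co²⁺ + 2e⁻ → Co → n(Co) = 0.1657/2 = 0.08285 mol → 4.88 g
Anode: 2H₂O → O₂ + 4H⁺ + 4e⁻ → n(O₂) = 0.1657/4 = 0.04143 mol → 0.928 L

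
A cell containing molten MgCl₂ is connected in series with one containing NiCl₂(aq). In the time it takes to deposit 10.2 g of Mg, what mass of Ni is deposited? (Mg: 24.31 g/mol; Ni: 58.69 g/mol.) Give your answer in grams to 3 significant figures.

n(Mg) = 10.2 / 24.31 = 0.4196 mol
Mg²⁺ + 2e⁻ → Mg, so n(e⁻) = 2 × 0.4196 = 0.8392 mol
Same current for the same time ⇒ same n(e⁻) = 0.8392 mol in both cells.
Ni²⁺ + 2e⁻ → Ni, so n(Ni) = 0.8392 / 2 = 0.4196 mol
m(Ni) = 0.4196 × 58.69 = 24.6 g

24.6 g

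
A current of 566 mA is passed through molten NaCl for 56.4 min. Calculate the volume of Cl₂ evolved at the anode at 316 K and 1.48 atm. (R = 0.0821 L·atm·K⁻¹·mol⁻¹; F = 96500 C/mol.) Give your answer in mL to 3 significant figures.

Q = 0.566 A × 3384 s = 1915 C
n(e⁻) = 1915 / 96500 = 0.01984 mol
2Cl⁻ → Cl₂ + 2e⁻, so n(Cl₂) = 0.01984 / 2 = 0.009920 mol
V = nRT/P = 0.009920 × 0.0821 × 316 / 1.48 = 0.1739 L
= 174 mL

174 mL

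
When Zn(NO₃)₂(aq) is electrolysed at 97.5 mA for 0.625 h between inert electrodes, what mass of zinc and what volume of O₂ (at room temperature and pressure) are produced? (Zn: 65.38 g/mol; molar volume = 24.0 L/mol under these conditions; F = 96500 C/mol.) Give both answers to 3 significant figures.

0.0743 g Zn; 0.0136 L O₂

Q = 0.0975 × 2250 = 219.4 C; n(e⁻) = 219.4 / 96500 = 0.002274 mol
Cathode: Zn²⁺ + 2e⁻ → Zn → n(Zn) = 0.002274/2 = 0.001137 mol → 0.0743 g
Anode: 2H₂O → O₂ + 4H⁺ + 4e⁻ → n(O₂) = 0.002274/4 = 5.685×10^-4 mol → 0.0136 L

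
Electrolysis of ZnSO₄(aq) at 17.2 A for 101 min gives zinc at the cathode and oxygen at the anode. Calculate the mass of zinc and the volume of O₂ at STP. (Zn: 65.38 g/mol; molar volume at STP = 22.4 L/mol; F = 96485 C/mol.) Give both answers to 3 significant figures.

Q = 17.2 × 6060 = 1.042×10^5 C; n(e⁻) = 1.042×10^5 / 96485 = 1.080 mol
Cathode: Zn²⁺ + 2e⁻ → Zn → n(Zn) = 1.080/2 = 0.5400 mol → 35.3 g
Anode: 2H₂O → O₂ + 4H⁺ + 4e⁻ → n(O₂) = 1.080/4 = 0.2700 mol → 6.05 L

35.3 g Zn; 6.05 L O₂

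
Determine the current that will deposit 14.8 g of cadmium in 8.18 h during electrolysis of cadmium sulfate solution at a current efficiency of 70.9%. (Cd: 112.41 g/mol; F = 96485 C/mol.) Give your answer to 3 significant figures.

n(Cd) = 14.8 / 112.41 = 0.1317 mol
Cd²⁺ + 2e⁻ → Cd, so n(e⁻) = 2 × 0.1317 = 0.2634 mol
Q = 0.2634 × 96485 / 0.709 = 35850 C
I = Q / t = 35850 / 29448 s = 1.22 A

1.22 A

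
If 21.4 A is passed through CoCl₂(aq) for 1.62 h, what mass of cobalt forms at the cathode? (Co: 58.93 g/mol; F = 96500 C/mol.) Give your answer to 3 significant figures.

38.1 g

Q = It = 21.4 × 5832 = 1.248×10^5 C
n(e⁻) = 1.248×10^5 / 96500 = 1.293 mol
Co²⁺ + 2e⁻ → Co, so n(Co) = 1.293 / 2 = 0.6465 mol
m = 0.6465 × 58.93 = 38.1 g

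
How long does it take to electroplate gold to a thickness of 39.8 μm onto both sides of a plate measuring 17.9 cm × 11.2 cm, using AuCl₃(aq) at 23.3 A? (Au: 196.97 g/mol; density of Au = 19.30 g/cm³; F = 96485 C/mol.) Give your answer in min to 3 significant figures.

32.4 min

Plated area = 2 × 17.9 × 11.2 = 401.0 cm²
Volume = 401.0 × 39.8×10⁻⁴ cm = 1.596 cm³
m(Au) = 1.596 × 19.30 = 30.80 g
n(Au) = 30.80 / 196.97 = 0.1564 mol; n(e⁻) = 3 × 0.1564 = 0.4692 mol
Q = 0.4692 × 96485 = 45270 C
t = 45270 / 23.3 = 1943 s = 32.4 min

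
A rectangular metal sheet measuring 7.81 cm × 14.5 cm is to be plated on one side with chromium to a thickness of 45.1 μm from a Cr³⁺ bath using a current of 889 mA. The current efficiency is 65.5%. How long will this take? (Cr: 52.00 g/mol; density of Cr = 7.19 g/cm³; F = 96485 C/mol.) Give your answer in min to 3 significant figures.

585 min

Plated area = 7.81 × 14.5 = 113.2 cm²
Volume = 113.2 × 45.1×10⁻⁴ cm = 0.5105 cm³
m(Cr) = 0.5105 × 7.19 = 3.670 g
n(Cr) = 3.670 / 52.00 = 0.07058 mol; n(e⁻) = 3 × 0.07058 = 0.2117 mol
Q = 0.2117 × 96485 / 0.655 = 31180 C
t = 31180 / 0.889 = 35070 s = 585 min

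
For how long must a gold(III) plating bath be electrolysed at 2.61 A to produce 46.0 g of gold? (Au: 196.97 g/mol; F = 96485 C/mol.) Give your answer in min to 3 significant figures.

n(Au) = 46.0 / 196.97 = 0.2335 mol
Au³⁺ + 3e⁻ → Au, so n(e⁻) = 3 × 0.2335 = 0.7005 mol
Q = 0.7005 × 96485 = 67590 C
t = Q / I = 67590 / 2.61 = 25900 s = 432 min

432 min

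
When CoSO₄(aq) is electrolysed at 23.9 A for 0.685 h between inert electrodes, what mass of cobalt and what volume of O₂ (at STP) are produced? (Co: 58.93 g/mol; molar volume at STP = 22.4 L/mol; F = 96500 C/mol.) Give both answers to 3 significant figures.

Q = 23.9 × 2466 = 58940 C; n(e⁻) = 58940 / 96500 = 0.6108 mol
Cathode: Co²⁺ + 2e⁻ → Co → n(Co) = 0.6108/2 = 0.3054 mol → 18.0 g
Anode: 2H₂O → O₂ + 4H⁺ + 4e⁻ → n(O₂) = 0.6108/4 = 0.1527 mol → 3.42 L

18.0 g Co; 3.42 L O₂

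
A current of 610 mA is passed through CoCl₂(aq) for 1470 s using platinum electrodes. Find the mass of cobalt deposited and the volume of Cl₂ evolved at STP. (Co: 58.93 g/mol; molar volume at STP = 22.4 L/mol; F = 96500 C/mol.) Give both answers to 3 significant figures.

0.274 g Co; 0.104 L Cl₂

Q = 0.610 × 1470 = 896.7 C; n(e⁻) = 896.7 / 96500 = 0.009292 mol
Cathode: Co²⁺ + 2e⁻ → Co → n(Co) = 0.009292/2 = 0.004646 mol → 0.274 g
Anode: 2Cl⁻ → Cl₂ + 2e⁻ → n(Cl₂) = 0.009292/2 = 0.004646 mol → 0.104 L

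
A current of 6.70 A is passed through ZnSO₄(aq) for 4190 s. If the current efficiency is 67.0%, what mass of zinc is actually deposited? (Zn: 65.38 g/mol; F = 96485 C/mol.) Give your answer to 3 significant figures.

6.37 g

Q = 6.70 × 4190 = 28070 C
n(e⁻) = 28070 / 96485 = 0.2909 mol
Zn²⁺ + 2e⁻ → Zn, so theoretical m(Zn) = 0.1455 × 65.38 = 9.513 g
Actual mass = 67.0% × 9.513 = 6.37 g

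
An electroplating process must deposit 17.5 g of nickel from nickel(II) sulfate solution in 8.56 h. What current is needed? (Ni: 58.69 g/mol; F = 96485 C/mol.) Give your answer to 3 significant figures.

n(Ni) = 17.5 / 58.69 = 0.2982 mol
Ni²⁺ + 2e⁻ → Ni, so n(e⁻) = 2 × 0.2982 = 0.5964 mol
Q = 0.5964 × 96485 = 57540 C
I = Q / t = 57540 / 30816 s = 1.87 A

1.87 A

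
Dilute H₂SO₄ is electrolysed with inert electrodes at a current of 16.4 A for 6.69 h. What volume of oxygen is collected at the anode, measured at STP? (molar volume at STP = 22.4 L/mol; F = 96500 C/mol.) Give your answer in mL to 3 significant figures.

Q = 16.4 A × 24084 s = 3.950×10^5 C
n(e⁻) = 3.950×10^5 / 96500 = 4.093 mol
2H₂O → O₂ + 4H⁺ + 4e⁻, so n(O₂) = 4.093 / 4 = 1.023 mol
V = 1.023 × 22.4 = 22.92 L
= 22900 mL

22900 mL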